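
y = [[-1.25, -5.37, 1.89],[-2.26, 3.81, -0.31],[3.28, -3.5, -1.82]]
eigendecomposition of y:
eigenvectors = [[-0.58, 0.71, 0.48], [0.63, 0.17, 0.28], [-0.51, -0.68, 0.83]]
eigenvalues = [6.17, -4.36, -1.07]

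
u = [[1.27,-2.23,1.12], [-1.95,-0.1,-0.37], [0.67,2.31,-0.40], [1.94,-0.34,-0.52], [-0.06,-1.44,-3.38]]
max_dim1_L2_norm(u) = 3.67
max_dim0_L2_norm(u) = 3.64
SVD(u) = [[-0.17,  -0.76,  0.12], [-0.06,  0.35,  0.53], [0.30,  0.36,  -0.60], [-0.19,  -0.28,  -0.56], [-0.92,  0.3,  -0.14]] @ diag([3.81944165730717, 3.5370469606832238, 2.8787087772729323]) @ [[-0.05, 0.65, 0.76], [-0.56, 0.61, -0.56], [-0.83, -0.46, 0.33]]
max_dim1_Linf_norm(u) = 3.38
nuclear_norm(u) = 10.24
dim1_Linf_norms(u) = [2.23, 1.95, 2.31, 1.94, 3.38]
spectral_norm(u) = 3.82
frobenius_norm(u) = 5.95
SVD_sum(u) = [[0.04, -0.43, -0.50], [0.01, -0.16, -0.18], [-0.06, 0.75, 0.88], [0.04, -0.47, -0.55], [0.19, -2.27, -2.65]] + [[1.51, -1.65, 1.51], [-0.69, 0.76, -0.69], [-0.7, 0.77, -0.7], [0.56, -0.61, 0.56], [-0.59, 0.64, -0.59]] + [[-0.28, -0.15, 0.11], [-1.27, -0.7, 0.51], [1.44, 0.79, -0.57], [1.34, 0.74, -0.54], [0.34, 0.19, -0.14]]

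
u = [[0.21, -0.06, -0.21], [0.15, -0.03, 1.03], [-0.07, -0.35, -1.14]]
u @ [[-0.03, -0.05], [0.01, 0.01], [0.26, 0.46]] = [[-0.06, -0.11], [0.26, 0.47], [-0.3, -0.52]]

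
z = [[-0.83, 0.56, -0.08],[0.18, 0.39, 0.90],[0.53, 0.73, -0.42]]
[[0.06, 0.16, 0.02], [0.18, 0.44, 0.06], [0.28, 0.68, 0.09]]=z@[[0.13, 0.31, 0.04], [0.31, 0.76, 0.10], [0.04, 0.1, 0.01]]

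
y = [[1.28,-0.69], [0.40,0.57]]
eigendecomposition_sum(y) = [[0.64-0.23j,(-0.35+0.82j)], [(0.2-0.48j),(0.28+0.62j)]] + [[(0.64+0.23j), (-0.34-0.82j)],[0.20+0.48j, 0.29-0.62j]]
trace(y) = 1.85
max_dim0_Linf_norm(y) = 1.28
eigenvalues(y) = [(0.92+0.39j), (0.92-0.39j)]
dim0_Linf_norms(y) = [1.28, 0.69]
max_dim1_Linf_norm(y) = 1.28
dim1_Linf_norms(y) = [1.28, 0.57]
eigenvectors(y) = [[0.80+0.00j, 0.80-0.00j],[0.41-0.45j, 0.41+0.45j]]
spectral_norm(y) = 1.46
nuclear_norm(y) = 2.15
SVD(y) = [[-1.00, -0.07], [-0.07, 1.0]] @ diag([1.4570863771473814, 0.6901443975948212]) @ [[-0.90, 0.44],[0.44, 0.9]]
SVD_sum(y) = [[1.30, -0.65], [0.09, -0.05]] + [[-0.02, -0.04], [0.31, 0.62]]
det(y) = 1.01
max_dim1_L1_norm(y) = 1.97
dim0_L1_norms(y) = [1.68, 1.26]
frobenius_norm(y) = 1.61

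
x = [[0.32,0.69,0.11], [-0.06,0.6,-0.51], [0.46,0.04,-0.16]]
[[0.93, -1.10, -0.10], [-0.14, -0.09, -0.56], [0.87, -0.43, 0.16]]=x @[[2.02, -1.13, 0.55], [0.34, -0.94, -0.48], [0.44, -0.79, 0.46]]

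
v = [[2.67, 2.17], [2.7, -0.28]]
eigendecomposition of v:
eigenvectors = [[0.85, -0.45],[0.53, 0.89]]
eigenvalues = [4.03, -1.64]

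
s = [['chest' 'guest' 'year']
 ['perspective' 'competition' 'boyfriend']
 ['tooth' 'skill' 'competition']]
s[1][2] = 'boyfriend'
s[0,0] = 'chest'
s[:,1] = ['guest', 'competition', 'skill']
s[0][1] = 'guest'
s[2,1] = 'skill'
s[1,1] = 'competition'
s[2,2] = 'competition'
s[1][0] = 'perspective'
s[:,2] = ['year', 'boyfriend', 'competition']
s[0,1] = 'guest'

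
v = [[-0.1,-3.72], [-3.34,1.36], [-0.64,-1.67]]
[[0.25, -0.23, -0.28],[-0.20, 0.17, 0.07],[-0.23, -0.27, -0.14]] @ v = [[0.92, -0.78], [-0.59, 0.86], [1.01, 0.72]]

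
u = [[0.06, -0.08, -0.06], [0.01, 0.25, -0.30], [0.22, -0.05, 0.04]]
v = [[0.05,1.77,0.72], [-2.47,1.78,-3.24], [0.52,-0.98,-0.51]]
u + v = [[0.11,1.69,0.66], [-2.46,2.03,-3.54], [0.74,-1.03,-0.47]]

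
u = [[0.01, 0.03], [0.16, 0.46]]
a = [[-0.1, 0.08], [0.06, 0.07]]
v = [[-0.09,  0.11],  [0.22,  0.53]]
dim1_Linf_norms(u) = [0.03, 0.46]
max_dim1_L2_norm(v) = 0.57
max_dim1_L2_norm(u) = 0.49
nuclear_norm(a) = 0.22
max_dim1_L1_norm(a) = 0.18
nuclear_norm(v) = 0.70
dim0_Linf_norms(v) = [0.22, 0.53]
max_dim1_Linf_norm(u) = 0.46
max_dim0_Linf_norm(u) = 0.46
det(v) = -0.07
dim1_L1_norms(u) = [0.04, 0.62]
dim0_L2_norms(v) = [0.24, 0.54]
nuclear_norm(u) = 0.49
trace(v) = 0.44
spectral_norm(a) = 0.13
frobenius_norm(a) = 0.16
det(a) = -0.01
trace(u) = 0.47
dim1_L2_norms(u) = [0.03, 0.49]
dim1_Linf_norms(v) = [0.11, 0.53]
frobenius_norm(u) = 0.49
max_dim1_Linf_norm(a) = 0.1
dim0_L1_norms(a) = [0.16, 0.15]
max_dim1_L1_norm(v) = 0.75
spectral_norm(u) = 0.49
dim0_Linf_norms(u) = [0.16, 0.46]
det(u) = -0.00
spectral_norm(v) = 0.58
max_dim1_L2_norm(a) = 0.13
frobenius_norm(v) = 0.59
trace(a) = -0.03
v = u + a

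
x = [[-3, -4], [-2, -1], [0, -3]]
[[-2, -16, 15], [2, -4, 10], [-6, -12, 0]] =x @[[-2, 0, -5], [2, 4, 0]]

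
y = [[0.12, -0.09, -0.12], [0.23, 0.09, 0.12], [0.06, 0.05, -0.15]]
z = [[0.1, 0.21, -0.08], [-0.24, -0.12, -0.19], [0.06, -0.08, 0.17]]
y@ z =[[0.03,0.05,-0.01], [0.01,0.03,-0.02], [-0.02,0.02,-0.04]]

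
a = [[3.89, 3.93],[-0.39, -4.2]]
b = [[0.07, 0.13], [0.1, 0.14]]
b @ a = [[0.22, -0.27], [0.33, -0.20]]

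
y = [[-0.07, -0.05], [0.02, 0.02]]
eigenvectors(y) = [[-0.97, 0.54], [0.25, -0.84]]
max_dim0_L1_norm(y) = 0.09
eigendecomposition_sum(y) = [[-0.07, -0.04], [0.02, 0.01]] + [[-0.00, -0.01], [0.00, 0.01]]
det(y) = -0.00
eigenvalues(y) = [-0.06, 0.01]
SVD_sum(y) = [[-0.07, -0.05], [0.02, 0.02]] + [[-0.0, 0.00], [-0.0, 0.00]]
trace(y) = -0.05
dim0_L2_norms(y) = [0.07, 0.05]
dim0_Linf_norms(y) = [0.07, 0.05]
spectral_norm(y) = 0.09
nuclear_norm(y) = 0.09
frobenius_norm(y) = 0.09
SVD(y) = [[-0.95,0.31], [0.31,0.95]] @ diag([0.09044579123773884, 0.004422538567312555]) @ [[0.80, 0.59], [-0.59, 0.80]]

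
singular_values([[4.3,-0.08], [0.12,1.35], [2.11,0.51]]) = [4.8, 1.43]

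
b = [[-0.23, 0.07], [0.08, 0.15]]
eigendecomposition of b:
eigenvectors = [[-0.98, -0.17], [0.20, -0.98]]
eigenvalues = [-0.24, 0.16]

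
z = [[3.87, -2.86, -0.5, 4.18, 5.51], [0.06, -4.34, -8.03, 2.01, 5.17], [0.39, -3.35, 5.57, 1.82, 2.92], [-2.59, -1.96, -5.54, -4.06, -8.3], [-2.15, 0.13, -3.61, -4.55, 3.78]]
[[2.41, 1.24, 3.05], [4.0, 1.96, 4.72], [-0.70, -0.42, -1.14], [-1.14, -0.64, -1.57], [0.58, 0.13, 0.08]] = z @ [[0.01, 0.01, 0.04], [0.02, 0.03, 0.10], [-0.31, -0.16, -0.40], [0.28, 0.17, 0.45], [0.2, 0.09, 0.2]]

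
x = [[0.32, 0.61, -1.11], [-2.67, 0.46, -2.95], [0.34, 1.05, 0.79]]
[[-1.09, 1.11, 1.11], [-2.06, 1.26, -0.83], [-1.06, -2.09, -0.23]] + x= [[-0.77, 1.72, 0.00], [-4.73, 1.72, -3.78], [-0.72, -1.04, 0.56]]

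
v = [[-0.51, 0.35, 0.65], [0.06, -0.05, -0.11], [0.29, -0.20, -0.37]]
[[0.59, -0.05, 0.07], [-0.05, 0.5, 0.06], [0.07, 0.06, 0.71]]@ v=[[-0.28, 0.19, 0.36], [0.07, -0.05, -0.11], [0.17, -0.12, -0.22]]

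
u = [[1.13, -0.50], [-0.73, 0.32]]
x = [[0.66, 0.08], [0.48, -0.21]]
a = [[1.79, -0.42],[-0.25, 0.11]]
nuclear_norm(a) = 1.91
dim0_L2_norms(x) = [0.82, 0.22]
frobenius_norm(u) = 1.47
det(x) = -0.18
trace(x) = 0.45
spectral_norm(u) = 1.47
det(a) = 0.09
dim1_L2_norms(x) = [0.66, 0.52]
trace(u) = 1.45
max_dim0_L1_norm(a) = 2.04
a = u + x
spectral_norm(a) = 1.86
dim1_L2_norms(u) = [1.24, 0.8]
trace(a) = 1.90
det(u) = -0.00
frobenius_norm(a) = 1.86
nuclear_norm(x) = 1.03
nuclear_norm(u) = 1.47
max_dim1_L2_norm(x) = 0.66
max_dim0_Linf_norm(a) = 1.79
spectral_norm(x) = 0.82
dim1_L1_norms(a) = [2.21, 0.36]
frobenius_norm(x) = 0.85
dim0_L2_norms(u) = [1.35, 0.59]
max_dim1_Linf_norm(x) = 0.66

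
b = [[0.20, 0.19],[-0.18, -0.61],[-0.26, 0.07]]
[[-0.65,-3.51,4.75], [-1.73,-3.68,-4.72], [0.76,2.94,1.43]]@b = [[-0.73, 2.35], [1.54, 1.59], [-0.75, -1.55]]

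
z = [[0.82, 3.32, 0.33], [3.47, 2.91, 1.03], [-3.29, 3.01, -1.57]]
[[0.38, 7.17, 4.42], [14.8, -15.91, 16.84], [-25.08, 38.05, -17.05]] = z@[[3.81, -8.41, 4.01], [-1.36, 4.11, 0.08], [5.38, 1.27, 2.61]]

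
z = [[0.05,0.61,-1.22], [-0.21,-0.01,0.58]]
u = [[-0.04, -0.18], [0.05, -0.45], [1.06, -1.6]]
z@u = [[-1.26, 1.67], [0.62, -0.89]]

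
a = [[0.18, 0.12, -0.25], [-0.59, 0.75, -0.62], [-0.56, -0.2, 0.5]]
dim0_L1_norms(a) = [1.33, 1.07, 1.37]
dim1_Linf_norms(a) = [0.25, 0.75, 0.56]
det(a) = -0.01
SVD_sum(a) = [[-0.06, 0.12, -0.11],[-0.40, 0.76, -0.72],[0.09, -0.17, 0.16]] + [[0.25, 0.01, -0.13], [-0.19, -0.01, 0.10], [-0.65, -0.02, 0.34]] + [[-0.00, -0.01, -0.01], [0.00, 0.00, 0.00], [-0.00, -0.0, -0.00]]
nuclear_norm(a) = 1.99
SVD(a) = [[0.15, -0.34, 0.93], [0.96, 0.26, -0.06], [-0.22, 0.90, 0.37]] @ diag([1.160368568255885, 0.8131888358892945, 0.012988571468838004]) @ [[-0.36, 0.68, -0.64], [-0.89, -0.03, 0.46], [-0.29, -0.74, -0.61]]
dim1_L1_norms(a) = [0.55, 1.96, 1.26]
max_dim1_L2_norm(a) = 1.14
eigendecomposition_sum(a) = [[-0.02, 0.00, -0.01], [-0.04, 0.0, -0.02], [-0.03, 0.0, -0.01]] + [[0.17, -0.07, -0.01], [-0.62, 0.25, 0.02], [-0.47, 0.19, 0.02]] + [[0.03, 0.19, -0.24],[0.07, 0.5, -0.63],[-0.05, -0.39, 0.5]]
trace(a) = 1.43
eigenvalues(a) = [-0.03, 0.44, 1.02]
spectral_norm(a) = 1.16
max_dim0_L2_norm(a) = 0.83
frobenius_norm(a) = 1.42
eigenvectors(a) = [[0.32, 0.21, -0.29],[0.73, -0.78, -0.75],[0.61, -0.59, 0.6]]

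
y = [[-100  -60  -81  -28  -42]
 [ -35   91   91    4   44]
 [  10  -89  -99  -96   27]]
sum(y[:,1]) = -58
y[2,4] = 27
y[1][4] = 44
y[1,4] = 44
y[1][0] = -35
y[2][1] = -89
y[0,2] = -81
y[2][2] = -99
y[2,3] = -96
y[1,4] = 44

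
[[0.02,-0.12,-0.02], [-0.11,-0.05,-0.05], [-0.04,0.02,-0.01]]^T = [[0.02, -0.11, -0.04], [-0.12, -0.05, 0.02], [-0.02, -0.05, -0.01]]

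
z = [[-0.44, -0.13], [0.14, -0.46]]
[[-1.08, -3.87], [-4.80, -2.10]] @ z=[[-0.07,  1.92], [1.82,  1.59]]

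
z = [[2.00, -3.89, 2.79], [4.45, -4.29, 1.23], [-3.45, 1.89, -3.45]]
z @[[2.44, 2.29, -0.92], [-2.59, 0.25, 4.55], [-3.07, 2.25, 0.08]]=[[6.39, 9.88, -19.32], [18.19, 11.89, -23.52], [-2.72, -15.19, 11.5]]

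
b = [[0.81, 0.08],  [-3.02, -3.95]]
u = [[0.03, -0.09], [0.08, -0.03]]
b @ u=[[0.03,-0.08], [-0.41,0.39]]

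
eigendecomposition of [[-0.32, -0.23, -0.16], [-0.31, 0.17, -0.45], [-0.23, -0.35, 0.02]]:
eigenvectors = [[-0.66, -0.64, 0.13],[-0.54, 0.46, -0.83],[-0.52, 0.62, 0.54]]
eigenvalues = [-0.64, -0.0, 0.51]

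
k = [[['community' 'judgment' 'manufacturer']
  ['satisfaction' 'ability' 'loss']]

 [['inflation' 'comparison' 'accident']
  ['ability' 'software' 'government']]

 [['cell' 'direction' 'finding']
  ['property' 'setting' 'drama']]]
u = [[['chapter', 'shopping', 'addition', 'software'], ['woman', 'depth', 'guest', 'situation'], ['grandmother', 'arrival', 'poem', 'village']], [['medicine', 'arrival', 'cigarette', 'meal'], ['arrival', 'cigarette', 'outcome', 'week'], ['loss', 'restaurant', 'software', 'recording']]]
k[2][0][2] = 'finding'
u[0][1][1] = 'depth'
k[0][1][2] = 'loss'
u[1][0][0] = 'medicine'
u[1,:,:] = [['medicine', 'arrival', 'cigarette', 'meal'], ['arrival', 'cigarette', 'outcome', 'week'], ['loss', 'restaurant', 'software', 'recording']]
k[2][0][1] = 'direction'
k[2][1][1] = 'setting'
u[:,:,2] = [['addition', 'guest', 'poem'], ['cigarette', 'outcome', 'software']]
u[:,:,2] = [['addition', 'guest', 'poem'], ['cigarette', 'outcome', 'software']]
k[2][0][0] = 'cell'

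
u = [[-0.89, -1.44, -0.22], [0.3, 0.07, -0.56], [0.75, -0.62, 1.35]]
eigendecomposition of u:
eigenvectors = [[(-0.82+0j), (-0.82-0j), (0.1+0j)], [(0.15+0.4j), 0.15-0.40j, (-0.32+0j)], [(0.28+0.24j), (0.28-0.24j), 0.94+0.00j]]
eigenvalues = [(-0.55+0.77j), (-0.55-0.77j), (1.64+0j)]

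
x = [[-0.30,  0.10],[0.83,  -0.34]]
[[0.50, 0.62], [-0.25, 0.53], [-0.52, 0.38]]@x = [[0.36, -0.16],[0.51, -0.21],[0.47, -0.18]]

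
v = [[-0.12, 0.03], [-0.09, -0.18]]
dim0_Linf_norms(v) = [0.12, 0.18]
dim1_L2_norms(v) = [0.12, 0.2]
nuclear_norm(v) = 0.32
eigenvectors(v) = [[(-0.29-0.41j), -0.29+0.41j], [0.87+0.00j, 0.87-0.00j]]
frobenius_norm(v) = 0.24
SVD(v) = [[0.2, 0.98], [0.98, -0.20]] @ diag([0.20398135108522797, 0.11912853734284228]) @ [[-0.55, -0.83], [-0.83, 0.55]]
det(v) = 0.02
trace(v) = -0.30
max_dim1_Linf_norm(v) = 0.18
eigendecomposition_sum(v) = [[-0.06+0.07j, (0.01+0.05j)],[-0.04-0.16j, (-0.09-0.03j)]] + [[(-0.06-0.07j), (0.01-0.05j)], [-0.04+0.16j, (-0.09+0.03j)]]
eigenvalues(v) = [(-0.15+0.04j), (-0.15-0.04j)]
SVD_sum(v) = [[-0.02, -0.03], [-0.11, -0.17]] + [[-0.10, 0.06], [0.02, -0.01]]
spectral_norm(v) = 0.20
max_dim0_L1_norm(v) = 0.21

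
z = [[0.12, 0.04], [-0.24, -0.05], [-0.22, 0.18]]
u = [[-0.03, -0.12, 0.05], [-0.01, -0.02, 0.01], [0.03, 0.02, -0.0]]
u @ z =[[0.01, 0.01], [0.00, 0.0], [-0.00, 0.0]]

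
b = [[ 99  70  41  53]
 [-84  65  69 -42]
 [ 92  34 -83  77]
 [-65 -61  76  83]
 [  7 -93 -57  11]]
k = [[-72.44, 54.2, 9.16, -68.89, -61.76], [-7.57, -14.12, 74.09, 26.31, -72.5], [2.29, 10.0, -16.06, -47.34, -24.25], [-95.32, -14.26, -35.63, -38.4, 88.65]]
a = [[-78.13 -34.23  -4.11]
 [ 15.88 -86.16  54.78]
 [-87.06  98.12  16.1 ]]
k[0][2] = 9.16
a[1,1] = -86.16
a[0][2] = -4.11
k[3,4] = 88.65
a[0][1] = -34.23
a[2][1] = 98.12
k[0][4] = -61.76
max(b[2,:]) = 92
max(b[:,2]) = 76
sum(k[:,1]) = 35.82000000000001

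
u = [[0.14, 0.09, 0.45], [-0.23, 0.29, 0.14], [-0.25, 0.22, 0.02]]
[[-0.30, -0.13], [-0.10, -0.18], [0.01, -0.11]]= u@[[-0.72, -0.22], [-0.76, -0.75], [-0.30, -0.07]]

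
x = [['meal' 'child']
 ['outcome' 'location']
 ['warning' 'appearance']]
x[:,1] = ['child', 'location', 'appearance']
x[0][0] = 'meal'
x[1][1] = 'location'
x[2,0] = 'warning'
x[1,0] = 'outcome'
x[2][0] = 'warning'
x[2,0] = 'warning'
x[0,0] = 'meal'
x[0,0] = 'meal'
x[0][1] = 'child'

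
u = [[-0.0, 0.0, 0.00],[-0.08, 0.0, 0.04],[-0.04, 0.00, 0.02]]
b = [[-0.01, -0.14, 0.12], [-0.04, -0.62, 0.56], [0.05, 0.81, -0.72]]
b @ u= [[0.01,0.0,-0.00], [0.03,0.00,-0.01], [-0.04,0.0,0.02]]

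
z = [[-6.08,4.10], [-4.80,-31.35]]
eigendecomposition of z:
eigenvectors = [[0.98, -0.17], [-0.19, 0.99]]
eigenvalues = [-6.88, -30.55]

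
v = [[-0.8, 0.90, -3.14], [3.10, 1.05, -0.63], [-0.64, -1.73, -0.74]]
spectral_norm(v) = 3.52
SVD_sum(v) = [[-0.19,  -0.09,  0.01],[2.92,  1.45,  -0.11],[-1.18,  -0.58,  0.04]] + [[-0.51, 0.79, -3.21], [-0.06, 0.09, -0.36], [-0.06, 0.09, -0.38]] + [[-0.10,  0.20,  0.07], [0.24,  -0.49,  -0.16], [0.6,  -1.24,  -0.40]]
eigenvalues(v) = [(3.31+0j), (-1.9+1.43j), (-1.9-1.43j)]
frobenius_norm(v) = 5.14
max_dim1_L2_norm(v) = 3.36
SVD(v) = [[-0.06, -0.99, -0.15],[0.93, -0.11, 0.36],[-0.37, -0.12, 0.92]] @ diag([3.5249239355080353, 3.3929586541721335, 1.5594366995684579]) @ [[0.9, 0.44, -0.03],[0.15, -0.24, 0.96],[0.42, -0.86, -0.28]]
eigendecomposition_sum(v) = [[0.91-0.00j, (1.03+0j), -0.87+0.00j], [1.47-0.00j, (1.66+0j), -1.40+0.00j], [(-0.77+0j), (-0.87-0j), 0.74+0.00j]] + [[-0.86+0.29j, (-0.07-0.7j), -1.14-0.99j], [(0.82+0.21j), -0.30+0.58j, (0.38+1.35j)], [(0.07+0.55j), (-0.43-0.05j), -0.74+0.56j]] + [[(-0.86-0.29j),-0.07+0.70j,(-1.14+0.99j)], [0.82-0.21j,(-0.3-0.58j),0.38-1.35j], [0.07-0.55j,-0.43+0.05j,(-0.74-0.56j)]]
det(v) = 18.65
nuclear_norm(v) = 8.48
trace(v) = -0.49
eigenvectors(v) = [[(-0.48+0j), (-0.67+0j), (-0.67-0j)],[-0.78+0.00j, (0.52+0.34j), 0.52-0.34j],[(0.41+0j), -0.08+0.40j, (-0.08-0.4j)]]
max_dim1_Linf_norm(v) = 3.14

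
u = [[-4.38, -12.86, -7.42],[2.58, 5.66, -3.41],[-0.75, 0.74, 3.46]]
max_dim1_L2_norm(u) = 15.48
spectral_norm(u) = 16.11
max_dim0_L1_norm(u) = 19.26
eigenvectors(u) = [[(0.96+0j), 0.78+0.00j, 0.78-0.00j], [-0.24+0.00j, (-0.44-0.37j), (-0.44+0.37j)], [0.16+0.00j, -0.08+0.24j, (-0.08-0.24j)]]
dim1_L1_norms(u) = [24.66, 11.65, 4.95]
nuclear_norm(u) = 23.25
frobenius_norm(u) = 17.41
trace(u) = 4.74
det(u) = -60.58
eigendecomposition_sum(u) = [[-2.35+0.00j, -3.33+0.00j, (-4.99+0j)], [(0.6-0j), 0.85-0.00j, (1.27-0j)], [(-0.38+0j), -0.54+0.00j, (-0.81+0j)]] + [[-1.01+0.91j,(-4.76-0.53j),-1.21-6.45j], [(0.99-0.03j),2.41+2.53j,-2.34+4.16j], [-0.18-0.41j,(0.64-1.44j),(2.14+0.26j)]] + [[-1.01-0.91j, -4.76+0.53j, (-1.21+6.45j)], [0.99+0.03j, (2.41-2.53j), -2.34-4.16j], [(-0.18+0.41j), (0.64+1.44j), (2.14-0.26j)]]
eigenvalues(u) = [(-2.32+0j), (3.53+3.7j), (3.53-3.7j)]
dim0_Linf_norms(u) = [4.38, 12.86, 7.42]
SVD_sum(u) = [[-4.59,-13.31,-6.32], [1.26,3.67,1.74], [0.54,1.58,0.75]] + [[0.33, 0.40, -1.08],  [1.54, 1.9, -5.12],  [-0.84, -1.03, 2.78]] + [[-0.12, 0.05, -0.02], [-0.22, 0.09, -0.03], [-0.46, 0.19, -0.07]]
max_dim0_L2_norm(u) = 14.07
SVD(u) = [[-0.96, -0.18, 0.22], [0.26, -0.86, 0.43], [0.11, 0.47, 0.88]] @ diag([16.11220615741335, 6.5643663980531874, 0.5728058424292559]) @ [[0.3,0.86,0.41], [-0.27,-0.33,0.90], [-0.92,0.38,-0.13]]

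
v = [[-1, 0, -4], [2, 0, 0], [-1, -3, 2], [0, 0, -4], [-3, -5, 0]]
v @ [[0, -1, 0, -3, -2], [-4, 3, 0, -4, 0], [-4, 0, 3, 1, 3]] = [[16, 1, -12, -1, -10], [0, -2, 0, -6, -4], [4, -8, 6, 17, 8], [16, 0, -12, -4, -12], [20, -12, 0, 29, 6]]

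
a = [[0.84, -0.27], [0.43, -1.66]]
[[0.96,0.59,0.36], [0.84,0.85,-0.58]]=a @ [[1.07, 0.59, 0.59], [-0.23, -0.36, 0.50]]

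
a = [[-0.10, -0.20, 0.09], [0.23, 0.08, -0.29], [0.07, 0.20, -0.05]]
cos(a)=[[1.01, -0.01, -0.02], [0.01, 1.05, -0.01], [-0.02, 0.0, 1.02]]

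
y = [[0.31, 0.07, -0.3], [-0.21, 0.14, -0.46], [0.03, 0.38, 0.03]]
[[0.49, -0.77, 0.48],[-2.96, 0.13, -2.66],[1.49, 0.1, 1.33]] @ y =[[0.33, 0.11, 0.22], [-1.02, -1.20, 0.75], [0.48, 0.62, -0.45]]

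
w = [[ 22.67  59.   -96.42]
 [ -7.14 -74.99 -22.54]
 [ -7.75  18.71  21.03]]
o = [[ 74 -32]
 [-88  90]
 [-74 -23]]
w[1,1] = -74.99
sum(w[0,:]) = -14.75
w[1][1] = -74.99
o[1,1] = 90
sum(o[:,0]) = -88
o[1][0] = -88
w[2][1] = 18.71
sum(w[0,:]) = -14.75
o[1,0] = -88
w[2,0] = -7.75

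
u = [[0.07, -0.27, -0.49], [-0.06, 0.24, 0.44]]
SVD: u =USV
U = [[-0.75,0.67],[0.67,0.75]]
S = [0.76, 0.0]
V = [[-0.12, 0.48, 0.87], [0.78, -0.50, 0.38]]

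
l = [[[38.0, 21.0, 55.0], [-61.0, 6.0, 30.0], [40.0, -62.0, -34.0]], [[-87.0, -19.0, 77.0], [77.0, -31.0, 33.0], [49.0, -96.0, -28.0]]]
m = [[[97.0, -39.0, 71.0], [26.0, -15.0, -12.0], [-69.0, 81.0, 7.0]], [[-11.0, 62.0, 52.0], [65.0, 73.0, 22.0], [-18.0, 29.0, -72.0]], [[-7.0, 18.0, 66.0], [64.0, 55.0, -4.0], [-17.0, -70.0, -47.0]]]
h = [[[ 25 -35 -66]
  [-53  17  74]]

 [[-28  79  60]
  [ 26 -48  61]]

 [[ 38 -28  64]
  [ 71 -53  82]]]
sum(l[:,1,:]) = 54.0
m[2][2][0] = -17.0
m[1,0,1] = 62.0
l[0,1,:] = [-61.0, 6.0, 30.0]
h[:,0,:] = [[25, -35, -66], [-28, 79, 60], [38, -28, 64]]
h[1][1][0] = 26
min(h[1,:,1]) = -48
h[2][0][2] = 64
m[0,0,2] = 71.0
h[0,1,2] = 74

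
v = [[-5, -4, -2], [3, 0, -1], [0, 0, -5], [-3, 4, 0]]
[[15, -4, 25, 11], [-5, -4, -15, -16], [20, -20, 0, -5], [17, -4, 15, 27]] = v@[[-3, 0, -5, -5], [2, -1, 0, 3], [-4, 4, 0, 1]]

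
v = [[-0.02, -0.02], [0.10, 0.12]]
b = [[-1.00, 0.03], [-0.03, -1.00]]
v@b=[[0.02, 0.02],  [-0.10, -0.12]]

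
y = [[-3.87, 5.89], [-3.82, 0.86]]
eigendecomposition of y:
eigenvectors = [[(0.78+0j), 0.78-0.00j], [0.31+0.54j, 0.31-0.54j]]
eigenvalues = [(-1.5+4.11j), (-1.5-4.11j)]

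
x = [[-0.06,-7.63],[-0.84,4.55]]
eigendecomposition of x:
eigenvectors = [[-0.99,0.8], [-0.15,-0.6]]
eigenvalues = [-1.18, 5.67]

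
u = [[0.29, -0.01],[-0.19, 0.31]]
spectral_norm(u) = 0.41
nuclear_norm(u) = 0.63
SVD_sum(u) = [[0.18, -0.15], [-0.27, 0.22]] + [[0.11, 0.14], [0.08, 0.09]]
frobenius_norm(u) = 0.47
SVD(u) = [[-0.56,0.83], [0.83,0.56]] @ diag([0.4137079514785254, 0.21271043905610756]) @ [[-0.77, 0.64], [0.64, 0.77]]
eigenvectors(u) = [[-0.28,0.18],[-0.96,-0.98]]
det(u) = 0.09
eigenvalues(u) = [0.26, 0.34]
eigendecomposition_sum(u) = [[0.16, 0.03], [0.54, 0.1]] + [[0.13, -0.04],[-0.73, 0.21]]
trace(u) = 0.60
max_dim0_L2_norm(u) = 0.35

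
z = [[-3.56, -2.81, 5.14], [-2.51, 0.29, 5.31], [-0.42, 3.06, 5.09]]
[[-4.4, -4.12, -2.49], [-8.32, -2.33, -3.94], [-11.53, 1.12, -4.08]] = z @ [[-0.28, 1.73, 0.91], [-1.08, -0.03, -0.76], [-1.64, 0.38, -0.27]]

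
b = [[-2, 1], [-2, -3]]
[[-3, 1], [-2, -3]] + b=[[-5, 2], [-4, -6]]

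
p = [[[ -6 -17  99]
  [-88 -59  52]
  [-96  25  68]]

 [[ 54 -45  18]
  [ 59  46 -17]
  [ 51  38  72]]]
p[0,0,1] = -17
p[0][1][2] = 52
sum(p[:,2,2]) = 140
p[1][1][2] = -17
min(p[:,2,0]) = -96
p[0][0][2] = 99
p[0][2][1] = 25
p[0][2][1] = 25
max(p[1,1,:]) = 59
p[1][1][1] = 46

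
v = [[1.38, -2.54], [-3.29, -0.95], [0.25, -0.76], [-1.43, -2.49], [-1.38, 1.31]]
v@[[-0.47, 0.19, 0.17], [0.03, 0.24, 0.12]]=[[-0.72, -0.35, -0.07], [1.52, -0.85, -0.67], [-0.14, -0.13, -0.05], [0.6, -0.87, -0.54], [0.69, 0.05, -0.08]]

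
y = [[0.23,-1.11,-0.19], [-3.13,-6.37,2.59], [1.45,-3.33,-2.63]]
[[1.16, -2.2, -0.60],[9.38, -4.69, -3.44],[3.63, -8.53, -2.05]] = y @ [[-0.98,-1.44,0.15], [-1.17,1.61,0.54], [-0.44,0.41,0.18]]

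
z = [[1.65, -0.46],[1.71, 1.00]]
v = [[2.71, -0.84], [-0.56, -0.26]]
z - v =[[-1.06, 0.38],[2.27, 1.26]]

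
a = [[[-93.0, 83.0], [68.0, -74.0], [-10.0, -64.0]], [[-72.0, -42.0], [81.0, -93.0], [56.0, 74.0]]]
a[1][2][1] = 74.0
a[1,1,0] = 81.0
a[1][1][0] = 81.0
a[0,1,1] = -74.0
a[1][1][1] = -93.0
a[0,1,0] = 68.0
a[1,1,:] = [81.0, -93.0]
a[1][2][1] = 74.0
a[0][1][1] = -74.0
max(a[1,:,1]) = 74.0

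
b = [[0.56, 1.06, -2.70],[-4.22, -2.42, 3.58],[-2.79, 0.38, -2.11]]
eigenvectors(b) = [[-0.36, -0.02, 0.52], [0.84, 0.93, -0.34], [0.41, 0.36, 0.78]]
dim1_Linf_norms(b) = [2.7, 4.22, 2.79]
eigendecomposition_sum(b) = [[1.05, 0.25, -0.6],[-2.43, -0.57, 1.38],[-1.18, -0.28, 0.67]] + [[0.04,0.03,-0.02], [-2.13,-1.34,0.85], [-0.81,-0.51,0.33]] + [[-0.53, 0.79, -2.09], [0.34, -0.51, 1.35], [-0.79, 1.17, -3.11]]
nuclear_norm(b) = 10.57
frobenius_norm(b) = 7.59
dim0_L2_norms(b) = [5.09, 2.67, 4.96]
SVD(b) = [[-0.39, 0.39, 0.84],[0.92, 0.12, 0.37],[0.04, 0.91, -0.41]] @ diag([6.541793475004156, 3.8418721473448545, 0.18427298730114322]) @ [[-0.64, -0.4, 0.65], [-0.74, 0.12, -0.66], [0.19, -0.91, -0.37]]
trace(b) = -3.97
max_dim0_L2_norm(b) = 5.09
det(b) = 4.63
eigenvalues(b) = [1.15, -0.97, -4.15]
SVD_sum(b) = [[1.64, 1.02, -1.65], [-3.88, -2.41, 3.92], [-0.18, -0.11, 0.18]] + [[-1.11,0.18,-0.99], [-0.35,0.06,-0.31], [-2.6,0.42,-2.32]] + [[0.03, -0.14, -0.06],[0.01, -0.06, -0.03],[-0.01, 0.07, 0.03]]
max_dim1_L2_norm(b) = 6.04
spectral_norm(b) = 6.54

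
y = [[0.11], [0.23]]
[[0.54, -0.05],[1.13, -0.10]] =y@[[4.9, -0.42]]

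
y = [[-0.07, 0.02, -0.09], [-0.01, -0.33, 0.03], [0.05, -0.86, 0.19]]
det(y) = 0.00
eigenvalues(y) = [0.09, -0.02, -0.28]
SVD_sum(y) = [[-0.0, 0.04, -0.01], [0.02, -0.32, 0.07], [0.04, -0.86, 0.18]] + [[-0.07, -0.02, -0.08], [-0.03, -0.01, -0.04], [0.01, 0.0, 0.01]] + [[-0.0, 0.0, 0.0], [0.0, -0.0, -0.0], [-0.00, 0.0, 0.0]]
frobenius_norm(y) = 0.95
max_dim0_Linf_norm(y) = 0.86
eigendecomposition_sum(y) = [[-0.04, 0.17, -0.08], [0.01, -0.03, 0.01], [0.07, -0.31, 0.15]] + [[-0.02, 0.04, -0.02], [0.00, -0.0, 0.00], [0.01, -0.03, 0.01]] + [[-0.01,-0.19,0.01], [-0.02,-0.30,0.02], [-0.03,-0.52,0.03]]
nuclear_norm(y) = 1.06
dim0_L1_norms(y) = [0.13, 1.21, 0.31]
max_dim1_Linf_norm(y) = 0.86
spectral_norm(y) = 0.94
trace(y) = -0.21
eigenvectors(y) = [[0.48, 0.84, 0.3], [-0.07, -0.08, 0.47], [-0.87, -0.53, 0.83]]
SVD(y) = [[-0.04, -0.91, 0.4], [0.35, -0.39, -0.85], [0.94, 0.1, 0.34]] @ diag([0.9420869198680284, 0.11815173673163203, 0.003521721293518171]) @ [[0.05, -0.98, 0.20],[0.62, 0.19, 0.76],[-0.78, 0.09, 0.61]]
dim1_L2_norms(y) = [0.12, 0.33, 0.88]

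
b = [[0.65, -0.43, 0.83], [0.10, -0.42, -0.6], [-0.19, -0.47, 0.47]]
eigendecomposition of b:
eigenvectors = [[(0.9+0j), (0.9-0j), (0.06+0j)],[(-0.02-0.2j), -0.02+0.20j, 0.92+0.00j],[(0.03+0.38j), 0.03-0.38j, 0.39+0.00j]]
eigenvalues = [(0.68+0.45j), (0.68-0.45j), (-0.67+0j)]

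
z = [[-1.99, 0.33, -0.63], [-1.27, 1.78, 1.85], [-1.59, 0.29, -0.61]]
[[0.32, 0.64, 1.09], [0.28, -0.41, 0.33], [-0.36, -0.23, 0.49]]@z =[[-3.18, 1.56, 0.32],[-0.56, -0.54, -1.14],[0.23, -0.39, -0.50]]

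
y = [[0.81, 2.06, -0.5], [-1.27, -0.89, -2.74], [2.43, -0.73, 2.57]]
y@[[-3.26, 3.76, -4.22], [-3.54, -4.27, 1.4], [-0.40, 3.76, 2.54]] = [[-9.73, -7.63, -1.8], [8.39, -11.28, -2.85], [-6.37, 21.92, -4.75]]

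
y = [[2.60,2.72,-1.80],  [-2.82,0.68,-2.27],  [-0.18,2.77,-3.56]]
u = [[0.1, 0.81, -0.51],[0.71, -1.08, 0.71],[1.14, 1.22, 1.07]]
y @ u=[[0.14, -3.03, -1.32], [-2.39, -5.79, -0.51], [-2.11, -7.48, -1.75]]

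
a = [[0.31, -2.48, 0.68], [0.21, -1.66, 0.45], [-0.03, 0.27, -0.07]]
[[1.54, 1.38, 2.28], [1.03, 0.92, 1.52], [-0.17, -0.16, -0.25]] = a @ [[0.07, -1.65, -0.56], [-0.68, -0.84, -0.75], [-0.25, -0.28, 0.88]]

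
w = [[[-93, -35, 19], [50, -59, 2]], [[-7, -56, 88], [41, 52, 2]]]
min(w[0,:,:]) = -93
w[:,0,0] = [-93, -7]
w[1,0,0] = -7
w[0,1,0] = 50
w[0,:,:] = [[-93, -35, 19], [50, -59, 2]]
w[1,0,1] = -56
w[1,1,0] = 41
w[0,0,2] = 19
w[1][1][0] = 41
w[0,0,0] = -93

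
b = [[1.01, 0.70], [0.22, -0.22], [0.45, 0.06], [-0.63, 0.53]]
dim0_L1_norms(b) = [2.31, 1.51]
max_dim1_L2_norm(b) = 1.23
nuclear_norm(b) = 2.17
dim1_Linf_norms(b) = [1.01, 0.22, 0.45, 0.63]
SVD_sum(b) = [[1.12, 0.4], [0.12, 0.04], [0.42, 0.15], [-0.39, -0.14]] + [[-0.11, 0.30], [0.1, -0.26], [0.03, -0.09], [-0.24, 0.67]]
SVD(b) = [[-0.89,  0.38], [-0.10,  -0.34], [-0.33,  -0.12], [0.31,  0.85]] @ diag([1.339823280462272, 0.83407048690822]) @ [[-0.94, -0.34],[-0.34, 0.94]]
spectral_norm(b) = 1.34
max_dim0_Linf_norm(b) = 1.01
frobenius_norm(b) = 1.58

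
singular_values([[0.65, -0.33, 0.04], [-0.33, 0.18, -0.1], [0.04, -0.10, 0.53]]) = [0.84, 0.52, 0.0]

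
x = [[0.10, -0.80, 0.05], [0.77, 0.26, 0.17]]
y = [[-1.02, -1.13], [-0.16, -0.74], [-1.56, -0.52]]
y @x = [[-0.97, 0.52, -0.24], [-0.59, -0.06, -0.13], [-0.56, 1.11, -0.17]]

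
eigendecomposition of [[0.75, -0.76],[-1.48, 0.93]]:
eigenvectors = [[-0.62, 0.55], [-0.79, -0.84]]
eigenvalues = [-0.22, 1.9]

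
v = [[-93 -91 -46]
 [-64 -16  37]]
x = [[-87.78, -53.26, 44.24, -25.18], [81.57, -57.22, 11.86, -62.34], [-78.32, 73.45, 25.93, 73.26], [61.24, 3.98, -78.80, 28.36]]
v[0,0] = -93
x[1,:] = [81.57, -57.22, 11.86, -62.34]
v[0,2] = -46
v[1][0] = -64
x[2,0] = -78.32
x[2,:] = [-78.32, 73.45, 25.93, 73.26]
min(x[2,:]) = -78.32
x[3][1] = 3.98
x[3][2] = -78.8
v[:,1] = [-91, -16]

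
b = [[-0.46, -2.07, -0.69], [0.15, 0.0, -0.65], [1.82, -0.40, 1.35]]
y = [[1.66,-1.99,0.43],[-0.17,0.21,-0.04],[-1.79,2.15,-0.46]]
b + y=[[1.2, -4.06, -0.26], [-0.02, 0.21, -0.69], [0.03, 1.75, 0.89]]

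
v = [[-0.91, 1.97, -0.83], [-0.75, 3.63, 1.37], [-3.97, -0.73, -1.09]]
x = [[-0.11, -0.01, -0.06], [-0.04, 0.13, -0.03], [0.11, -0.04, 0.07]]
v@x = [[-0.07,0.3,-0.06], [0.09,0.42,0.03], [0.35,-0.01,0.18]]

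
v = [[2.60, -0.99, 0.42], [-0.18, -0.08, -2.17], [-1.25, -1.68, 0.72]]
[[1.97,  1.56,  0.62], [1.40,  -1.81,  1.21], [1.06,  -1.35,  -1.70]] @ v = [[4.07, -3.12, -2.11], [2.45, -3.27, 5.39], [5.12, 1.91, 2.15]]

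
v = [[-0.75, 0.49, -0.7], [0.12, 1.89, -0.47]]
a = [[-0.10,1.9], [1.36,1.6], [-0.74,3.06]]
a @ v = [[0.30, 3.54, -0.82], [-0.83, 3.69, -1.7], [0.92, 5.42, -0.92]]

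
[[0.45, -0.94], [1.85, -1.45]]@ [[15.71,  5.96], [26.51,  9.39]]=[[-17.85, -6.14], [-9.38, -2.59]]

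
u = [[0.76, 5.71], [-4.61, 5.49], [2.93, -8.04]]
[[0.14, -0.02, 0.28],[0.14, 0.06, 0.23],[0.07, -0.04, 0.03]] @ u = [[1.02, -1.56], [0.50, -0.72], [0.33, -0.06]]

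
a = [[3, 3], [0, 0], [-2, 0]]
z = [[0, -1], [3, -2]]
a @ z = [[9, -9], [0, 0], [0, 2]]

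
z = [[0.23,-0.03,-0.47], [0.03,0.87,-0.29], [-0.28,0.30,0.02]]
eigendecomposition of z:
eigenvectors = [[0.72+0.00j, -0.39+0.39j, (-0.39-0.39j)], [(0.16+0j), 0.67+0.00j, 0.67-0.00j], [(0.67+0j), 0.43-0.26j, (0.43+0.26j)]]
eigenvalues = [(-0.21+0j), (0.67+0.13j), (0.67-0.13j)]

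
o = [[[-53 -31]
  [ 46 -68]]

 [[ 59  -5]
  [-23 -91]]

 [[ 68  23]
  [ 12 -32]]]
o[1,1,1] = -91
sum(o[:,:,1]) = -204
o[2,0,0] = 68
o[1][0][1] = -5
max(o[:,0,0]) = 68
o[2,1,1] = -32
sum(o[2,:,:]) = 71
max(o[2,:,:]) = 68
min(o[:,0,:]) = -53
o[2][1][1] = -32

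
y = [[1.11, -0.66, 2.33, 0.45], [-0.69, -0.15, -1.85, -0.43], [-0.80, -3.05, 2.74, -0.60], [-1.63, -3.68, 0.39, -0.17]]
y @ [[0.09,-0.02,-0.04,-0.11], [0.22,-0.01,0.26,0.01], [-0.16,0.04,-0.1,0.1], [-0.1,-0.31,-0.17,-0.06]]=[[-0.46, -0.06, -0.53, 0.08], [0.24, 0.07, 0.25, -0.08], [-1.12, 0.34, -0.93, 0.37], [-1.00, 0.14, -0.9, 0.19]]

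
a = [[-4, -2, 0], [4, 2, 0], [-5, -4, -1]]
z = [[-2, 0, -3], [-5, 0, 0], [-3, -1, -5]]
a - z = [[-2, -2, 3], [9, 2, 0], [-2, -3, 4]]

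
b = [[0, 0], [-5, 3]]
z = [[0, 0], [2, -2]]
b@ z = [[0, 0], [6, -6]]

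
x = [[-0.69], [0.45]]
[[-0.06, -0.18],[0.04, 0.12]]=x@[[0.09, 0.26]]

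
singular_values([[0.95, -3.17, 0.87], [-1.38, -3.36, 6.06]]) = [7.41, 2.6]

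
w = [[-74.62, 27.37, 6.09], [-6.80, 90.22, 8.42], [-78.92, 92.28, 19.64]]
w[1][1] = 90.22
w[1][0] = -6.8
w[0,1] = 27.37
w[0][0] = -74.62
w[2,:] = [-78.92, 92.28, 19.64]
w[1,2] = 8.42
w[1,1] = 90.22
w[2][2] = 19.64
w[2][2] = 19.64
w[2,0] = -78.92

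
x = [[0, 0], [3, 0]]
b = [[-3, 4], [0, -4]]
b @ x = [[12, 0], [-12, 0]]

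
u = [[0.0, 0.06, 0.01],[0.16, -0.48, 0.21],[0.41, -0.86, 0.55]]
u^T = [[0.00, 0.16, 0.41], [0.06, -0.48, -0.86], [0.01, 0.21, 0.55]]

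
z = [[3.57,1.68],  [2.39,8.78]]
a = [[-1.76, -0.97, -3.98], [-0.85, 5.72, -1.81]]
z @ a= [[-7.71, 6.15, -17.25], [-11.67, 47.90, -25.4]]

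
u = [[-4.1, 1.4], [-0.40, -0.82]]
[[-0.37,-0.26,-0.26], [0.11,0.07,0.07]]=u @ [[0.04, 0.03, 0.03], [-0.15, -0.1, -0.10]]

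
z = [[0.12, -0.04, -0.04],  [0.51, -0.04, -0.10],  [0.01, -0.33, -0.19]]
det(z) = -0.000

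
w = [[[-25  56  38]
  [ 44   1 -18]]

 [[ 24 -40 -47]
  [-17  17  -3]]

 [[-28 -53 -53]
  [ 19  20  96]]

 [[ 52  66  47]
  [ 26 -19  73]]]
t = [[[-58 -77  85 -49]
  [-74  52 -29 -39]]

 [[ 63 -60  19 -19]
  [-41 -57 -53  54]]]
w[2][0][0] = -28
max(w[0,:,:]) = 56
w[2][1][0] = 19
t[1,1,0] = -41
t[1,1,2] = -53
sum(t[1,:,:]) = -94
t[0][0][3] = -49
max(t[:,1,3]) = 54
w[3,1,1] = -19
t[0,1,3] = -39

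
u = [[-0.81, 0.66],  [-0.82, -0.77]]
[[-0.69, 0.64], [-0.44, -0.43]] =u @ [[0.71, -0.18], [-0.18, 0.75]]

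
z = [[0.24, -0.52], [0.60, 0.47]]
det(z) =0.425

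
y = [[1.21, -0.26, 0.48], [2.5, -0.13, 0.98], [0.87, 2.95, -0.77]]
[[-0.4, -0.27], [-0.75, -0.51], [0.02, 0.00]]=y @ [[-0.38,-0.26], [0.18,0.12], [0.23,0.16]]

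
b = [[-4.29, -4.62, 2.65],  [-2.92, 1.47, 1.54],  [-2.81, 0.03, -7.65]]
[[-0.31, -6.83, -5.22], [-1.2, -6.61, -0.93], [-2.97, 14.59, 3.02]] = b @ [[0.43, 0.82, 0.32], [-0.20, -0.55, 0.54], [0.23, -2.21, -0.51]]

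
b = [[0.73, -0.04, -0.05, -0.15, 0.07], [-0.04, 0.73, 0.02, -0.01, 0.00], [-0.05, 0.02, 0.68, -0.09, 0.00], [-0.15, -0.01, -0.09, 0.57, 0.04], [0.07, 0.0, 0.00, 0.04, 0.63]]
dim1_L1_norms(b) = [1.04, 0.8, 0.84, 0.86, 0.74]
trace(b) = 3.34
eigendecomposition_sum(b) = [[0.10, 0.01, 0.07, 0.15, -0.06], [0.01, 0.0, 0.01, 0.02, -0.01], [0.07, 0.01, 0.05, 0.11, -0.04], [0.15, 0.02, 0.11, 0.23, -0.09], [-0.06, -0.01, -0.04, -0.09, 0.04]] + [[0.59, -0.20, -0.05, -0.29, 0.14], [-0.2, 0.07, 0.02, 0.1, -0.05], [-0.05, 0.02, 0.00, 0.02, -0.01], [-0.29, 0.1, 0.02, 0.14, -0.07], [0.14, -0.05, -0.01, -0.07, 0.04]] + [[0.01, 0.01, -0.02, -0.01, -0.05], [0.01, 0.01, -0.02, -0.01, -0.05], [-0.02, -0.02, 0.10, 0.06, 0.22], [-0.01, -0.01, 0.06, 0.04, 0.13], [-0.05, -0.05, 0.22, 0.13, 0.49]] + [[0.03,0.11,-0.08,0.03,0.05], [0.11,0.37,-0.28,0.09,0.16], [-0.08,-0.28,0.21,-0.07,-0.12], [0.03,0.09,-0.07,0.02,0.04], [0.05,0.16,-0.12,0.04,0.07]] + [[0.00, 0.04, 0.04, -0.03, -0.01], [0.04, 0.28, 0.30, -0.2, -0.04], [0.04, 0.30, 0.32, -0.21, -0.05], [-0.03, -0.2, -0.21, 0.14, 0.03], [-0.01, -0.04, -0.05, 0.03, 0.01]]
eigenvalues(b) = [0.42, 0.84, 0.63, 0.7, 0.75]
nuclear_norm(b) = 3.34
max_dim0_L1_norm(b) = 1.04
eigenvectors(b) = [[0.48, 0.84, 0.1, 0.21, -0.08], [0.06, -0.29, 0.1, 0.73, -0.61], [0.34, -0.07, -0.40, -0.55, -0.65], [0.75, -0.41, -0.24, 0.17, 0.44], [-0.30, 0.21, -0.88, 0.31, 0.10]]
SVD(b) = [[-0.84, -0.08, -0.21, -0.10, -0.48], [0.29, -0.61, -0.73, -0.10, -0.06], [0.07, -0.65, 0.55, 0.40, -0.34], [0.41, 0.44, -0.17, 0.24, -0.75], [-0.21, 0.1, -0.31, 0.88, 0.30]] @ diag([0.8374936891954566, 0.7533559757596199, 0.700970949011776, 0.6330823770237404, 0.4150970090094073]) @ [[-0.84, 0.29, 0.07, 0.41, -0.21],[-0.08, -0.61, -0.65, 0.44, 0.10],[-0.21, -0.73, 0.55, -0.17, -0.31],[-0.1, -0.1, 0.4, 0.24, 0.88],[-0.48, -0.06, -0.34, -0.75, 0.3]]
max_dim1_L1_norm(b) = 1.04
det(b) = 0.12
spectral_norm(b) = 0.84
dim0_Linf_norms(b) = [0.73, 0.73, 0.68, 0.57, 0.63]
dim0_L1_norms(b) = [1.04, 0.8, 0.84, 0.86, 0.74]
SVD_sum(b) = [[0.59, -0.2, -0.05, -0.29, 0.14], [-0.2, 0.07, 0.02, 0.10, -0.05], [-0.05, 0.02, 0.00, 0.02, -0.01], [-0.29, 0.1, 0.02, 0.14, -0.07], [0.14, -0.05, -0.01, -0.07, 0.04]] + [[0.0, 0.04, 0.04, -0.03, -0.01],[0.04, 0.28, 0.3, -0.2, -0.04],[0.04, 0.3, 0.32, -0.21, -0.05],[-0.03, -0.20, -0.21, 0.14, 0.03],[-0.01, -0.04, -0.05, 0.03, 0.01]] + [[0.03, 0.11, -0.08, 0.03, 0.05], [0.11, 0.37, -0.28, 0.09, 0.16], [-0.08, -0.28, 0.21, -0.07, -0.12], [0.03, 0.09, -0.07, 0.02, 0.04], [0.05, 0.16, -0.12, 0.04, 0.07]] + [[0.01, 0.01, -0.02, -0.01, -0.05], [0.01, 0.01, -0.02, -0.01, -0.05], [-0.02, -0.02, 0.10, 0.06, 0.22], [-0.01, -0.01, 0.06, 0.04, 0.13], [-0.05, -0.05, 0.22, 0.13, 0.49]] + [[0.1, 0.01, 0.07, 0.15, -0.06],[0.01, 0.00, 0.01, 0.02, -0.01],[0.07, 0.01, 0.05, 0.11, -0.04],[0.15, 0.02, 0.11, 0.23, -0.09],[-0.06, -0.01, -0.04, -0.09, 0.04]]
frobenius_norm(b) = 1.53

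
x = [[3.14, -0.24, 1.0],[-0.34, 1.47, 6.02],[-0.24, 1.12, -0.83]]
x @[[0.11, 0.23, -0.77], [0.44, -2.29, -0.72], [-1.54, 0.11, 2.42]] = [[-1.30, 1.38, 0.17], [-8.66, -2.78, 13.77], [1.74, -2.71, -2.63]]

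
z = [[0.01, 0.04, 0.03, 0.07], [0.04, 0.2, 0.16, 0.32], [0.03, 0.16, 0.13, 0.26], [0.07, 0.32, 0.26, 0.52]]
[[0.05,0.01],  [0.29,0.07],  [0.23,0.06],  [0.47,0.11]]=z @ [[1.1, -0.02], [0.77, -0.06], [1.67, 0.14], [-0.56, 0.19]]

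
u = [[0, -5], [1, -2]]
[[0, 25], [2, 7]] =u@[[2, -3], [0, -5]]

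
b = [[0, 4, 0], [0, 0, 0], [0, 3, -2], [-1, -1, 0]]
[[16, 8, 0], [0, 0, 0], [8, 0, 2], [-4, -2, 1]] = b @ [[0, 0, -1], [4, 2, 0], [2, 3, -1]]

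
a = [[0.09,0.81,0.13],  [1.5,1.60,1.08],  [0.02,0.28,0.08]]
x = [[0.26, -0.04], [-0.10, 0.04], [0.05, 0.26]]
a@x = [[-0.05, 0.06], [0.28, 0.28], [-0.02, 0.03]]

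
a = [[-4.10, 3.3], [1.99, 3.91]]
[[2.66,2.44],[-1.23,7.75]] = a @ [[-0.64, 0.71], [0.01, 1.62]]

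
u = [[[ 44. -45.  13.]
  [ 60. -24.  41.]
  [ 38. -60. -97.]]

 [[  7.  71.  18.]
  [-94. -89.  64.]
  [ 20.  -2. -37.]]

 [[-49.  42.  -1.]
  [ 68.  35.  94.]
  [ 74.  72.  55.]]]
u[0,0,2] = 13.0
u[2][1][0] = 68.0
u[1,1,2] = 64.0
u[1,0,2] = 18.0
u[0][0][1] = -45.0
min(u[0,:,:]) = -97.0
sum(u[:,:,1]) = 0.0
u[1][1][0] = -94.0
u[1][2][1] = -2.0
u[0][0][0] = 44.0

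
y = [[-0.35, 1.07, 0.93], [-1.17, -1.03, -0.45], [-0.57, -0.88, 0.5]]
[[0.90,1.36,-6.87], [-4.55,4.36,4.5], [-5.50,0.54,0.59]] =y@ [[1.67, -4.22, 0.28], [3.67, 1.24, -3.02], [-2.63, -1.55, -3.81]]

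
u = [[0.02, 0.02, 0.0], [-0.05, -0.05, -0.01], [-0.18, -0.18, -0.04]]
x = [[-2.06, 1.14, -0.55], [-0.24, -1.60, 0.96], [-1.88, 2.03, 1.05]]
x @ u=[[0.0,0.00,0.01], [-0.10,-0.1,-0.02], [-0.33,-0.33,-0.06]]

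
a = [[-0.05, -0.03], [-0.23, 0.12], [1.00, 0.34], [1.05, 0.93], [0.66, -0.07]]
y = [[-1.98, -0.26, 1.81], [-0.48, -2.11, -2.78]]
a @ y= [[0.11,0.08,-0.01], [0.40,-0.19,-0.75], [-2.14,-0.98,0.86], [-2.53,-2.24,-0.68], [-1.27,-0.02,1.39]]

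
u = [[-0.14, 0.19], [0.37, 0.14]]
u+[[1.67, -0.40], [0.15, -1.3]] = [[1.53,  -0.21], [0.52,  -1.16]]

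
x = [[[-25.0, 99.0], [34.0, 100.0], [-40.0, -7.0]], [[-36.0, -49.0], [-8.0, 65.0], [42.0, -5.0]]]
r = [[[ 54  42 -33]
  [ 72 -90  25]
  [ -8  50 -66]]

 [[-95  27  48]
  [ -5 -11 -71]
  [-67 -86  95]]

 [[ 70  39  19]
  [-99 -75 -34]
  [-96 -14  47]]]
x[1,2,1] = -5.0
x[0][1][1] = 100.0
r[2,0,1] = 39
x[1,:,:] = [[-36.0, -49.0], [-8.0, 65.0], [42.0, -5.0]]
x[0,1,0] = 34.0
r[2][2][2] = 47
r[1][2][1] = -86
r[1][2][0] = -67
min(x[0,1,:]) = 34.0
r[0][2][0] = -8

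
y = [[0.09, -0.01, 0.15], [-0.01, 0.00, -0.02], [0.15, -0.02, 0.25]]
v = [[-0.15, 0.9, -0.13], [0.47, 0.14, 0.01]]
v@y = [[-0.04, 0.0, -0.07], [0.04, -0.00, 0.07]]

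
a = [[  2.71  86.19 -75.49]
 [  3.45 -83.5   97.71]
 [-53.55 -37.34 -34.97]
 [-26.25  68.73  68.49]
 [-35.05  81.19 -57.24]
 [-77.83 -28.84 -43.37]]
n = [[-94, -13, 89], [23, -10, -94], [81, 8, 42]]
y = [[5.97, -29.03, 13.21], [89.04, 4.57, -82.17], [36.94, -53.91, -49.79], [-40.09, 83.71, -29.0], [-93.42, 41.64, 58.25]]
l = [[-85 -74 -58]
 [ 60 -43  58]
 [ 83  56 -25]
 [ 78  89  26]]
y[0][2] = 13.21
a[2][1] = -37.34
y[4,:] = [-93.42, 41.64, 58.25]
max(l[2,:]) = 83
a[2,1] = -37.34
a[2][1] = -37.34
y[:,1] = [-29.03, 4.57, -53.91, 83.71, 41.64]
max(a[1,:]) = 97.71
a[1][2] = 97.71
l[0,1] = -74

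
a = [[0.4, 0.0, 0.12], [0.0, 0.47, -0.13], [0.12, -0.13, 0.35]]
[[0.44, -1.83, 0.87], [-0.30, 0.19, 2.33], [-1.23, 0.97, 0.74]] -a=[[0.04, -1.83, 0.75], [-0.30, -0.28, 2.46], [-1.35, 1.10, 0.39]]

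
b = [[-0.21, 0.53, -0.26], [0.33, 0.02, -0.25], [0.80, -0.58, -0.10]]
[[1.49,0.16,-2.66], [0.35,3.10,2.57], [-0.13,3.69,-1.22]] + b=[[1.28, 0.69, -2.92], [0.68, 3.12, 2.32], [0.67, 3.11, -1.32]]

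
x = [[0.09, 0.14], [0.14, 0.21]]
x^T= [[0.09, 0.14], [0.14, 0.21]]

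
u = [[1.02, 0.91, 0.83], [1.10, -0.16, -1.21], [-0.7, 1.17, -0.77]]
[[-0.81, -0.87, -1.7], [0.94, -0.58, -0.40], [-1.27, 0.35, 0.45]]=u@[[0.38, -0.65, -0.91], [-1.05, -0.15, -0.45], [-0.29, -0.09, -0.44]]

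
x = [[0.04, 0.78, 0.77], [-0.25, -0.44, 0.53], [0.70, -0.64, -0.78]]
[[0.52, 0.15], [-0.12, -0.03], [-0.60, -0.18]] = x@ [[-0.21, -0.06], [0.55, 0.16], [0.13, 0.04]]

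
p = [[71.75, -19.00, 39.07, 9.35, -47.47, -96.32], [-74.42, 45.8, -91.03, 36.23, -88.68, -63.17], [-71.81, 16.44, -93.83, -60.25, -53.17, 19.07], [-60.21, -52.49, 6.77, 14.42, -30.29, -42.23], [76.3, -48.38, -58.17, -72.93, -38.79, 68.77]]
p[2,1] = 16.44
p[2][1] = 16.44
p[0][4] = -47.47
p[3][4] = -30.29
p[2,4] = -53.17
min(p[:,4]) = -88.68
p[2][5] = 19.07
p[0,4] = -47.47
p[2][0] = -71.81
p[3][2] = 6.77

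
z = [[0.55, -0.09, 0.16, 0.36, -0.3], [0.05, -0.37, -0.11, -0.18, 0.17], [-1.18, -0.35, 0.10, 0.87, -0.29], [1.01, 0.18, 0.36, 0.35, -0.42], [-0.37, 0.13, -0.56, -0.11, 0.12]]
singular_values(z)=[1.77, 1.26, 0.49, 0.37, 0.0]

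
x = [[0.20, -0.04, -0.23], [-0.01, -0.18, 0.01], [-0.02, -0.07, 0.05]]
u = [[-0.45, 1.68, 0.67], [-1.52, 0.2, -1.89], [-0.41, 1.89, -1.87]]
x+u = [[-0.25, 1.64, 0.44], [-1.53, 0.02, -1.88], [-0.43, 1.82, -1.82]]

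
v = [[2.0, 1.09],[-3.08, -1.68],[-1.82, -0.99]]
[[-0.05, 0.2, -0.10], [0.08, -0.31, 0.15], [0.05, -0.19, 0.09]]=v @ [[-0.0, 0.14, -0.07], [-0.05, -0.07, 0.04]]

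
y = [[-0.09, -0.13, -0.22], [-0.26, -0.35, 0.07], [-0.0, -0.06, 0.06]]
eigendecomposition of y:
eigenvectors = [[0.39+0.00j, (-0.77+0j), (-0.77-0j)], [(0.91+0j), (0.53-0.06j), (0.53+0.06j)], [(0.11+0j), 0.13+0.33j, (0.13-0.33j)]]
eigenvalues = [(-0.45+0j), (0.04+0.09j), (0.04-0.09j)]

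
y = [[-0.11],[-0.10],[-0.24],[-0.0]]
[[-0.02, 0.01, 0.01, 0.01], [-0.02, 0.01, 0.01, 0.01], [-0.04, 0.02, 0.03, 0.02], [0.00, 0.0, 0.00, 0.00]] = y @ [[0.16, -0.08, -0.13, -0.08]]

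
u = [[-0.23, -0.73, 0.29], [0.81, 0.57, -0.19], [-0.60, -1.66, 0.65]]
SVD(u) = [[-0.36, -0.21, -0.91], [0.4, -0.92, 0.05], [-0.84, -0.34, 0.42]] @ diag([2.2215048970375877, 0.5385278914769761, 0.001924198373184467]) @ [[0.41, 0.85, -0.33], [-0.91, 0.36, -0.20], [0.05, -0.38, -0.92]]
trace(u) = 0.99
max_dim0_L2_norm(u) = 1.9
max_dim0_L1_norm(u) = 2.96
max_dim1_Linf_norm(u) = 1.66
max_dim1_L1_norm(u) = 2.91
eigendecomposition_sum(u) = [[(-0.11+0.55j),-0.37+0.34j,0.14-0.11j], [0.40+0.01j,0.29+0.22j,-0.09-0.09j], [-0.30+1.19j,-0.83+0.70j,0.33-0.22j]] + [[(-0.11-0.55j),-0.37-0.34j,0.14+0.11j], [0.40-0.01j,(0.29-0.22j),-0.09+0.09j], [-0.30-1.19j,(-0.83-0.7j),0.33+0.22j]] + [[(-0-0j), -0j, 0j], [0j, (-0+0j), -0.00-0.00j], [0.01+0.00j, -0.00+0.00j, (-0-0j)]]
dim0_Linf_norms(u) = [0.81, 1.66, 0.65]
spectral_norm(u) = 2.22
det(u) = -0.00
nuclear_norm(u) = 2.76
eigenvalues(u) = [(0.5+0.54j), (0.5-0.54j), (-0+0j)]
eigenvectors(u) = [[(-0.4+0.02j),  -0.40-0.02j,  -0.06+0.00j], [(0.06+0.28j),  (0.06-0.28j),  0.38+0.00j], [-0.87+0.00j,  (-0.87-0j),  0.92+0.00j]]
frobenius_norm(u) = 2.29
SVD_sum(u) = [[-0.33, -0.69, 0.27],  [0.36, 0.75, -0.29],  [-0.77, -1.59, 0.61]] + [[0.10, -0.04, 0.02],[0.45, -0.18, 0.1],[0.17, -0.07, 0.04]] + [[-0.00, 0.0, 0.00], [0.0, -0.0, -0.00], [0.0, -0.0, -0.00]]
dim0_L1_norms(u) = [1.64, 2.96, 1.13]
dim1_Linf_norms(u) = [0.73, 0.81, 1.66]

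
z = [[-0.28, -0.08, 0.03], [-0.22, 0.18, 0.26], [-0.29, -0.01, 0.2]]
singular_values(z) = [0.55, 0.24, 0.05]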